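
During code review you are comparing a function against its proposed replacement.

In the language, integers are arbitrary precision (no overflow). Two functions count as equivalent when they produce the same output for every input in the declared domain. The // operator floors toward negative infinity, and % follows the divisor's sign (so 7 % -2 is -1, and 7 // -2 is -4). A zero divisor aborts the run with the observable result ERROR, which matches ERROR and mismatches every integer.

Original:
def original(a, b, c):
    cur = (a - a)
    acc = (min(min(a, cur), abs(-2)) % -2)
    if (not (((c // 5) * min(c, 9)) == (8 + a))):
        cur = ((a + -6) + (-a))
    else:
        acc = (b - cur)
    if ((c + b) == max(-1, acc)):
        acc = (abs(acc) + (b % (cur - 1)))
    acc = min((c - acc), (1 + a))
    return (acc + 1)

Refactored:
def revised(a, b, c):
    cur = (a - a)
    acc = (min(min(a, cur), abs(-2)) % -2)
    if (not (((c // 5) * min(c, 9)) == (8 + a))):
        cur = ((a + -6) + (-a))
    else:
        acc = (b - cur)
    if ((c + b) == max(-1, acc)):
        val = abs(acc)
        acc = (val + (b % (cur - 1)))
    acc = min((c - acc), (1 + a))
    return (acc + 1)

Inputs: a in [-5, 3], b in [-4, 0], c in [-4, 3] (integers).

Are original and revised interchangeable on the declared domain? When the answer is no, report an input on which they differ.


The two are interchangeable: local variable names differ, and statement counts differ, and every declared input agrees.
Tracing a=0, b=-3, c=-1: original: cur=0, then acc=0, then (not (((c // 5) * min(c, 9)) == (8 + a))) is true, then cur=-6, then ((c + b) == max(-1, acc)) is false, then acc=-1, then returns 0 | revised: cur=0, then acc=0, then (not (((c // 5) * min(c, 9)) == (8 + a))) is true, then cur=-6, then ((c + b) == max(-1, acc)) is false, then acc=-1, then returns 0 — matching result 0.
Sweeping the whole domain (360 inputs) finds no disagreement.
verdict: equivalent


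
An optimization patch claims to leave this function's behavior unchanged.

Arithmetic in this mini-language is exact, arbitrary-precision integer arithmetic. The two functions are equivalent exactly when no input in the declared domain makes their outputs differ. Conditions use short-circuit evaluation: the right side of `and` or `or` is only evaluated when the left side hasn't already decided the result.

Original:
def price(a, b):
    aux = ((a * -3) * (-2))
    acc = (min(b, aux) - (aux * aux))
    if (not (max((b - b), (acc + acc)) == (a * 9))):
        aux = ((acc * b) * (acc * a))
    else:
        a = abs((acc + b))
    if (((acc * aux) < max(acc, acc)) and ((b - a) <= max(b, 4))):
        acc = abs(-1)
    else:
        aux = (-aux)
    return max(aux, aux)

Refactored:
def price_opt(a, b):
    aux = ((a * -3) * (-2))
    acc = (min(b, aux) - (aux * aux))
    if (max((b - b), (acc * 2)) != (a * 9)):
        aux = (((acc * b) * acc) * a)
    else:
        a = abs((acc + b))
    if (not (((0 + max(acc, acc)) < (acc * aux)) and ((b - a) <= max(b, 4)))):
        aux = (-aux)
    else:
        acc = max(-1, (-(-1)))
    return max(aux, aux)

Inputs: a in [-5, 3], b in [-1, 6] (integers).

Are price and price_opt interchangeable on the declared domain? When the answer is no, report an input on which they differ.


On input a=-5, b=-1, price returns 4324500 while price_opt returns -4324500.
verdict: not equivalent; witness: a=-5, b=-1


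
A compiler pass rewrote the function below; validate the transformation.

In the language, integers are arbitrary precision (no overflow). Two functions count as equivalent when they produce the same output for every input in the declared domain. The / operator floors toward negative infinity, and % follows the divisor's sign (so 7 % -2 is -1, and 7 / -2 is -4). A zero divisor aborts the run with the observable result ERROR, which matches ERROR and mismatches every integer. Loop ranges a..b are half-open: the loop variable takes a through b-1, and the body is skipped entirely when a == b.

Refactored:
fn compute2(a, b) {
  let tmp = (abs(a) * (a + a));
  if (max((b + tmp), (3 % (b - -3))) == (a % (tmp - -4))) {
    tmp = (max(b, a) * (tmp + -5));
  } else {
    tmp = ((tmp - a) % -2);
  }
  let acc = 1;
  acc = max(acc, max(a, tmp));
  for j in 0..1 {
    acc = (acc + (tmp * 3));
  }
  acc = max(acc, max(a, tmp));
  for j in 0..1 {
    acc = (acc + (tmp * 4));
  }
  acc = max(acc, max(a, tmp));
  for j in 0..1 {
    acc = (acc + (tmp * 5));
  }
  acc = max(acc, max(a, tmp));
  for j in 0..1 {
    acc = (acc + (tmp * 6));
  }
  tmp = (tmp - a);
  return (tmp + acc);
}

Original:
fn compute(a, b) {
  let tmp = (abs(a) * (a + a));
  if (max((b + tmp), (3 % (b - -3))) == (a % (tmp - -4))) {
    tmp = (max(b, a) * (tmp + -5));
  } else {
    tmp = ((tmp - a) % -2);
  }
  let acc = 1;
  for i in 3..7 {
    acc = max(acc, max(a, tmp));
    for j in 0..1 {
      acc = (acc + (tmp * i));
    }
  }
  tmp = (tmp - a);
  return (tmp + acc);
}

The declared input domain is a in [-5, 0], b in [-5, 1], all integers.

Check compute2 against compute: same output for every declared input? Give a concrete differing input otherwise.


Changes here: constant usage differs; and arithmetic usage differs; and loop structure differs; and local variable names differ; and min/max/abs usage differs; and statement counts differ; the full 42-point sweep finds no disagreement.
verdict: equivalent


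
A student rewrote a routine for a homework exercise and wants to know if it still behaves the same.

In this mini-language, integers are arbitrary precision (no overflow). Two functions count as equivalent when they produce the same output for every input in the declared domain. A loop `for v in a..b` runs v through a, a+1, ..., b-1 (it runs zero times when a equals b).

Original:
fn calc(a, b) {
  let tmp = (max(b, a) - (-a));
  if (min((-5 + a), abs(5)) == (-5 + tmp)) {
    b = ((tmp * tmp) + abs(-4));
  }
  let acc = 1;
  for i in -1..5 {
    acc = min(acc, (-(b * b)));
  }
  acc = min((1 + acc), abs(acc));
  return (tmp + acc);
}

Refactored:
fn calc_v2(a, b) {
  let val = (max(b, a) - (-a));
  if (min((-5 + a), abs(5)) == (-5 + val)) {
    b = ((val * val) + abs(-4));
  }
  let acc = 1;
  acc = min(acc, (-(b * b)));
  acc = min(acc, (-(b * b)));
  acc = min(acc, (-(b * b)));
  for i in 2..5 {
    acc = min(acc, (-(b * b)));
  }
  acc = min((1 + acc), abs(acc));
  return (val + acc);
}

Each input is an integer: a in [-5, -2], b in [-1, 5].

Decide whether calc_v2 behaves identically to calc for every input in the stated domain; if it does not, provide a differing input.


Behavior is preserved: although statement counts differ; and min/max/abs usage differs; and local variable names differ; and loop structure differs; and arithmetic usage differs, the outputs never diverge.
Spot check at a=-2, b=3 — calc: tmp := 1 | (min((-5 + a), abs(5)) == (-5 + tmp)): false | acc := 1 | iter i=-1: | acc := -9 | iter i=0: | acc := -9 | iter i=1: | acc := -9 | iter i=2: | acc := -9 | iter i=3: | acc := -9 | iter i=4: | acc := -9 | acc := -8 | result -7. calc_v2: val := 1 | (min((-5 + a), abs(5)) == (-5 + val)): false | acc := 1 | acc := -9 | acc := -9 | acc := -9 | iter i=2: | acc := -9 | iter i=3: | acc := -9 | iter i=4: | acc := -9 | acc := -8 | result -7. Both give -7.
Every one of the 28 inputs gives matching results.
verdict: equivalent


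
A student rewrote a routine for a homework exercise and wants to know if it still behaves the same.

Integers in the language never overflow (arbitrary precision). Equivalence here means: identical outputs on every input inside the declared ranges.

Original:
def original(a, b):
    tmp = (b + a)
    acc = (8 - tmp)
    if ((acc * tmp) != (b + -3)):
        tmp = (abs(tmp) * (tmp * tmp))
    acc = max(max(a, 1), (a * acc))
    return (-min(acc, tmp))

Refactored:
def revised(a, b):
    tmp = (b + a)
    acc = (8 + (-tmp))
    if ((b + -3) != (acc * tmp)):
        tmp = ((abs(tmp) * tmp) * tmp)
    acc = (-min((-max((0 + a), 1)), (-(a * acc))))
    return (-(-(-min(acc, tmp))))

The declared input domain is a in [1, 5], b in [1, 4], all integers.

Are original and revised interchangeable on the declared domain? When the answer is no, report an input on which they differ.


Differences: arithmetic usage differs; min/max/abs usage differs; constant usage differs — yet all 20 inputs agree.
verdict: equivalent


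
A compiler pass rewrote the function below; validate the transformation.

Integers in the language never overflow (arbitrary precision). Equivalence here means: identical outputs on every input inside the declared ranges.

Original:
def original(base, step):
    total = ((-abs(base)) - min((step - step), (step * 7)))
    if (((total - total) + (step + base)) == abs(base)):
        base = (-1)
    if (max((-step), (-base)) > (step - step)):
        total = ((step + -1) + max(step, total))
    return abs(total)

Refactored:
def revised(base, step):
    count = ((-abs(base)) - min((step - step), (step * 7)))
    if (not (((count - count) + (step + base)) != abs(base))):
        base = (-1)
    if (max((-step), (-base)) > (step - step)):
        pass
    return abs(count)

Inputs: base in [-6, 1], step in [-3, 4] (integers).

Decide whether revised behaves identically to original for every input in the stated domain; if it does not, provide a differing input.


Consider the input base=-6, step=-3.
original: total=15, then (((total - total) + (step + base)) == abs(base)) is false, then (max((-step), (-base)) > (step - step)) is true, then total=11, then returns 11
revised: count=15, then (not (((count - count) + (step + base)) != abs(base))) is false, then (max((-step), (-base)) > (step - step)) is true, then returns 15
11 vs 15 — the two versions disagree here.
verdict: not equivalent; witness: base=-6, step=-3


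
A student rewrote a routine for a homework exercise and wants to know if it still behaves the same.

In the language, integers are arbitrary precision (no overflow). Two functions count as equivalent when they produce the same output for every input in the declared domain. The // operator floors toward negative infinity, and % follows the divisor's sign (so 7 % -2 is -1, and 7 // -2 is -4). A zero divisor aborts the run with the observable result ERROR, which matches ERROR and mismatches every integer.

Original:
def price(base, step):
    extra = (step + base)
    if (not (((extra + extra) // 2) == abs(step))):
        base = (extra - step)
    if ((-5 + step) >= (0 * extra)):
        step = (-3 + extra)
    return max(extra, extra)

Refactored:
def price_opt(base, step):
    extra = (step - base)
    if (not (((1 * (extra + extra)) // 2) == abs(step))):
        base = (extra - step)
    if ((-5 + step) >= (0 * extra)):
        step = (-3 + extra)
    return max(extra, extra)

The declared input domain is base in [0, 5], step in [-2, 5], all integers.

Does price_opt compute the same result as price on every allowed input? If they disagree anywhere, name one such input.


There is a counterexample at base=1, step=-2: -1 on one side, -3 on the other.
price: extra = -1; (not (((extra + extra) // 2) == abs(step))) -> true; base = 1; ((-5 + step) >= (0 * extra)) -> false; return -1
price_opt: extra = -3; (not (((1 * (extra + extra)) // 2) == abs(step))) -> true; base = -1; ((-5 + step) >= (0 * extra)) -> false; return -3
verdict: not equivalent; witness: base=1, step=-2


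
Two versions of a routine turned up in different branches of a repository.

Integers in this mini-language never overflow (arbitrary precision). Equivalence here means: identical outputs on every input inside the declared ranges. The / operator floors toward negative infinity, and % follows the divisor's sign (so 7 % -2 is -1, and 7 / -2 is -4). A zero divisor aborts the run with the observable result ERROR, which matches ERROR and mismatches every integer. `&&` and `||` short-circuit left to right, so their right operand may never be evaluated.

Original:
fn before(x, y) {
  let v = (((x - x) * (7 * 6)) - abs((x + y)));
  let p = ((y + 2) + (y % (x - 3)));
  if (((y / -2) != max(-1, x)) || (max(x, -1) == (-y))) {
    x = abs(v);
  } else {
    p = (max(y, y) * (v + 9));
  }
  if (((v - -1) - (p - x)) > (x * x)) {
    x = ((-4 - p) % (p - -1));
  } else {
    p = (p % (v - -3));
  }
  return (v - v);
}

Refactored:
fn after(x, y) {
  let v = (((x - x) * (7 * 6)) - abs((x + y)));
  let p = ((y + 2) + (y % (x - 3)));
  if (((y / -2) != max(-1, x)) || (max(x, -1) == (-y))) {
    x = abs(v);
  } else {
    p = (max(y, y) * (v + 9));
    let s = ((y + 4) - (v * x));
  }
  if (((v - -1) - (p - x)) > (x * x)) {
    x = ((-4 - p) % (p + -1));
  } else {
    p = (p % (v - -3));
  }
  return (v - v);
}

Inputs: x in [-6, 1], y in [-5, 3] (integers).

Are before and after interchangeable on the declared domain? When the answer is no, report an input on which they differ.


Consider the input x=-2, y=1.
before: v=-1, then p=-1, then (((y / -2) != max(-1, x)) || (max(x, -1) == (-y))) is true, then x=1, then (((v - -1) - (p - x)) > (x * x)) is true, then a zero divisor aborts: ERROR
after: v=-1, then p=-1, then (((y / -2) != max(-1, x)) || (max(x, -1) == (-y))) is true, then x=1, then (((v - -1) - (p - x)) > (x * x)) is true, then x=-1, then returns 0
ERROR vs 0 — the two versions disagree here.
verdict: not equivalent; witness: x=-2, y=1


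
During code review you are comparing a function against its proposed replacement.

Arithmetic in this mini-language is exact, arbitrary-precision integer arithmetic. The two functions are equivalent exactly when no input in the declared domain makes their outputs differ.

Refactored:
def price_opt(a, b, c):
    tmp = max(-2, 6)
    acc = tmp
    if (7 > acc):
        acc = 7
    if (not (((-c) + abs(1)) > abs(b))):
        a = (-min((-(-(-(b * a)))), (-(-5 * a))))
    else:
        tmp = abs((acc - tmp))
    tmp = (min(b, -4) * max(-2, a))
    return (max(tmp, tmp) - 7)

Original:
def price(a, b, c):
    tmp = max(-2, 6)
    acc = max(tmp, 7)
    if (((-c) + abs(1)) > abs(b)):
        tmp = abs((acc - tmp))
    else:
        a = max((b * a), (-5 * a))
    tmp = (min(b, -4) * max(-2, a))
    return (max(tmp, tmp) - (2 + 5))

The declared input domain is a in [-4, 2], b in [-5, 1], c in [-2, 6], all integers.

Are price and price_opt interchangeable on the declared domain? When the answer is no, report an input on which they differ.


Changes here: boolean connective usage differs; and min/max/abs usage differs; and arithmetic usage differs; and constant usage differs; and branching structure differs; and statement counts differ; and comparison usage differs; the full 441-point sweep finds no disagreement.
verdict: equivalent


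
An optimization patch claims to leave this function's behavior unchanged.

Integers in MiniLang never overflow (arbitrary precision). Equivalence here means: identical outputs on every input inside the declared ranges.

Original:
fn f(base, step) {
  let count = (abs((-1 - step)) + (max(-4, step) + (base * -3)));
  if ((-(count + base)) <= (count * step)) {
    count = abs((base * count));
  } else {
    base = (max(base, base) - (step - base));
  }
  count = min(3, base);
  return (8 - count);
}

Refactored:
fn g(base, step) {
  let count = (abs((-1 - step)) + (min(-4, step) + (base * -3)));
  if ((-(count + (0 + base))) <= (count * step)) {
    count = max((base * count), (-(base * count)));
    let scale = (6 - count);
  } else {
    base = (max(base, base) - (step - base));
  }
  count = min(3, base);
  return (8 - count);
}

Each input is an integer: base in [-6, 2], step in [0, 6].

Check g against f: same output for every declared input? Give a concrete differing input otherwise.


Consider the input base=-1, step=0.
f: count := 4 | ((-(count + base)) <= (count * step)): true | count := 4 | count := -1 | result 9
g: count := 0 | ((-(count + (0 + base))) <= (count * step)): false | base := -2 | count := -2 | result 10
9 and 10 differ, so these are not the same function on this domain.
verdict: not equivalent; witness: base=-1, step=0


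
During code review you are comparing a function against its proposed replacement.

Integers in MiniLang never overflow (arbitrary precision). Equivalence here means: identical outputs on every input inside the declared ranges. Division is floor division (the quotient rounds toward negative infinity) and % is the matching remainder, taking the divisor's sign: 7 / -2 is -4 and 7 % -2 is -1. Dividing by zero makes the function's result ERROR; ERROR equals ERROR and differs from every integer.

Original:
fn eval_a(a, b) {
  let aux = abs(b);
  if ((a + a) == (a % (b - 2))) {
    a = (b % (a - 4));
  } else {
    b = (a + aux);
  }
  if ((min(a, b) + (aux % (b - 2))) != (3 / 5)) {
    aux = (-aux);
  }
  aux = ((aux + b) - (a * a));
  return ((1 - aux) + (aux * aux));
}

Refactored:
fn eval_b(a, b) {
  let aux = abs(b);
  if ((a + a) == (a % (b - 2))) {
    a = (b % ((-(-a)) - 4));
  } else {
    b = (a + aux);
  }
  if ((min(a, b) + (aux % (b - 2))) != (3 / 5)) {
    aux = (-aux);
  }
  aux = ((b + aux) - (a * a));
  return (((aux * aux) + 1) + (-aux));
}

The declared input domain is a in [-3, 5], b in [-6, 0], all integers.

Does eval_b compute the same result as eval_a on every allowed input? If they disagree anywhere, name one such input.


Behavior is preserved: although arithmetic usage differs, the outputs never diverge.
One worked example (a=2, b=-6) — eval_a: aux=6, then ((a + a) == (a % (b - 2))) is false, then b=8, then ((min(a, b) + (aux % (b - 2))) != (3 / 5)) is true, then aux=-6, then aux=-2, then returns 7; eval_b: aux=6, then ((a + a) == (a % (b - 2))) is false, then b=8, then ((min(a, b) + (aux % (b - 2))) != (3 / 5)) is true, then aux=-6, then aux=-2, then returns 7; agreement on 7.
Checked all 63 inputs in the declared domain: the outputs agree on every one.
verdict: equivalent


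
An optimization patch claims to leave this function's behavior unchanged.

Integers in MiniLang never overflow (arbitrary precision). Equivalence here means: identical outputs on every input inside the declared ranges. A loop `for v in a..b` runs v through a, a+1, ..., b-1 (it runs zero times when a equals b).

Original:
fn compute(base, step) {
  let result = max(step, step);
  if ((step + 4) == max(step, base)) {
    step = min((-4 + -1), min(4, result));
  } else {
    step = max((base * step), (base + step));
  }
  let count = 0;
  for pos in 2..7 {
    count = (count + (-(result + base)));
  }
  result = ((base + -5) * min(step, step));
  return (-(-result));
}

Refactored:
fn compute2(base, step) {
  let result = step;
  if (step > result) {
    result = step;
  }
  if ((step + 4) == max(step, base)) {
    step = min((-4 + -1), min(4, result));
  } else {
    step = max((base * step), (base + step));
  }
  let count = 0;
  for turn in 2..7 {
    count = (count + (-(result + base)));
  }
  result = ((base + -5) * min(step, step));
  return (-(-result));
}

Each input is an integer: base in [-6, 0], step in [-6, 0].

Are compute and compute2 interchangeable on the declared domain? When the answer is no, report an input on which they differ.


Comparing the listings, the differences include: branching structure differs, comparison usage differs, local variable names differ, statement counts differ, min/max/abs usage differs.
Tracing base=-5, step=-1: compute: result becomes -1; next ((step + 4) == max(step, base)) evaluates to false; next step becomes 5; next count becomes 0; next at pos=2:; next count becomes 6; next at pos=3:; next count becomes 12; next at pos=4:; next count becomes 18; next at pos=5:; next count becomes 24; next at pos=6:; next count becomes 30; next result becomes -50; next final value -50 | compute2: result becomes -1; next (step > result) evaluates to false; next ((step + 4) == max(step, base)) evaluates to false; next step becomes 5; next count becomes 0; next at turn=2:; next count becomes 6; next at turn=3:; next count becomes 12; next at turn=4:; next count becomes 18; next at turn=5:; next count becomes 24; next at turn=6:; next count becomes 30; next result becomes -50; next final value -50 — matching result -50.
Every one of the 49 inputs gives matching results.
verdict: equivalent


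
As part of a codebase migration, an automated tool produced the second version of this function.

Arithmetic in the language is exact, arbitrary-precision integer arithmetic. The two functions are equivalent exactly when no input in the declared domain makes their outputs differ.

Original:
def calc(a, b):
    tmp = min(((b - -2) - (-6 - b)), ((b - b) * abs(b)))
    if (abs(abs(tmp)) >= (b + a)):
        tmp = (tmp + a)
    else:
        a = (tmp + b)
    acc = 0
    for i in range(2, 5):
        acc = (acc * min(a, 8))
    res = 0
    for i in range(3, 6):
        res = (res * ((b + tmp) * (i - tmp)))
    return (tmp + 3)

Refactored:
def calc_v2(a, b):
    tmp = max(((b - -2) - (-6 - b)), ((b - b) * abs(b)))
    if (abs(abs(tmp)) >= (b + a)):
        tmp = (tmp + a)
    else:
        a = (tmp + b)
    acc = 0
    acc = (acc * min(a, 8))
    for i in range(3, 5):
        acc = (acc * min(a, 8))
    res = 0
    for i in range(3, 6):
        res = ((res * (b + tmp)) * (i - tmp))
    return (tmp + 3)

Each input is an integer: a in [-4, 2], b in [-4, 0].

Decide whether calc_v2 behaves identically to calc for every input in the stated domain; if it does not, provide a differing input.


Consider the input a=-4, b=-3.
calc: tmp becomes 0; next (abs(abs(tmp)) >= (b + a)) evaluates to true; next tmp becomes -4; next acc becomes 0; next at i=2:; next acc becomes 0; next at i=3:; next acc becomes 0; next at i=4:; next acc becomes 0; next res becomes 0; next at i=3:; next res becomes 0; next at i=4:; next res becomes 0; next at i=5:; next res becomes 0; next final value -1
calc_v2: tmp becomes 2; next (abs(abs(tmp)) >= (b + a)) evaluates to true; next tmp becomes -2; next acc becomes 0; next acc becomes 0; next at i=3:; next acc becomes 0; next at i=4:; next acc becomes 0; next res becomes 0; next at i=3:; next res becomes 0; next at i=4:; next res becomes 0; next at i=5:; next res becomes 0; next final value 1
-1 vs 1 — the two versions disagree here.
verdict: not equivalent; witness: a=-4, b=-3


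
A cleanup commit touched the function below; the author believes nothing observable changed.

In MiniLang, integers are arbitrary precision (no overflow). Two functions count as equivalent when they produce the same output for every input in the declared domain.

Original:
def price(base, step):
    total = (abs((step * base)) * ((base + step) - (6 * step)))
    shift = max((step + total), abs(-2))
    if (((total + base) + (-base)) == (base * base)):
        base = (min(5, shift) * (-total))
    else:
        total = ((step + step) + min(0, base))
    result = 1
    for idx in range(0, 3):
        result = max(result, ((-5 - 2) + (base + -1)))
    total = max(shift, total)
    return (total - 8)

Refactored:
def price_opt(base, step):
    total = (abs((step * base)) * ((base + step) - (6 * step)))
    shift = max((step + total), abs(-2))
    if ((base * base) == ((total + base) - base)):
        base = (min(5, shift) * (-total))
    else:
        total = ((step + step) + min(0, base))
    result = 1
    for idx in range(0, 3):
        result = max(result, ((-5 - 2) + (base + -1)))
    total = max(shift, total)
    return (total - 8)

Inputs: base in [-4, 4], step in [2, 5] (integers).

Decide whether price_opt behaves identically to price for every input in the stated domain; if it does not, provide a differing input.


Reading the diff, among the changes: arithmetic usage differs.
Spot check at base=-4, step=4 — price: total becomes -384; next shift becomes 2; next (((total + base) + (-base)) == (base * base)) evaluates to false; next total becomes 4; next result becomes 1; next at idx=0:; next result becomes 1; next at idx=1:; next result becomes 1; next at idx=2:; next result becomes 1; next total becomes 4; next final value -4. price_opt: total becomes -384; next shift becomes 2; next ((base * base) == ((total + base) - base)) evaluates to false; next total becomes 4; next result becomes 1; next at idx=0:; next result becomes 1; next at idx=1:; next result becomes 1; next at idx=2:; next result becomes 1; next total becomes 4; next final value -4. Both give -4.
An exhaustive pass over the 36 declared inputs shows identical outputs.
verdict: equivalent


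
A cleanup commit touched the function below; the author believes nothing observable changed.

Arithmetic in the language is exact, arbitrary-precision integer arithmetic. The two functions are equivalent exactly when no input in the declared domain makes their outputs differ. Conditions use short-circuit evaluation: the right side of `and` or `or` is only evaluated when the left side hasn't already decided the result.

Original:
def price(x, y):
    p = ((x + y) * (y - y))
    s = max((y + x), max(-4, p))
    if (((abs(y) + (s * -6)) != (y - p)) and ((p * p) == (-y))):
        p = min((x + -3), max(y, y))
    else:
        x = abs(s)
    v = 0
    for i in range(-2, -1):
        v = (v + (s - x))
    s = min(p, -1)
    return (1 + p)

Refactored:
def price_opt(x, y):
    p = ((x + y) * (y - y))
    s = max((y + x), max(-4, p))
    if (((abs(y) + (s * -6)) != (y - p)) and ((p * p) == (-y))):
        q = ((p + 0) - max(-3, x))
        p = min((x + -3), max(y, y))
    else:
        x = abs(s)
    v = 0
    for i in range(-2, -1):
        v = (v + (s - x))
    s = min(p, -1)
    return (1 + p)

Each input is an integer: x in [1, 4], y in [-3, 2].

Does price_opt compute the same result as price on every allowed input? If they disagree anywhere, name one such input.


This is a faithful refactor — statement counts differ; min/max/abs usage differs; local variable names differ; arithmetic usage differs; constant usage differs, but the computed results match everywhere.
One worked example (x=1, y=-1) — price: p becomes 0; next s becomes 0; next (((abs(y) + (s * -6)) != (y - p)) and ((p * p) == (-y))) evaluates to false; next x becomes 0; next v becomes 0; next at i=-2:; next v becomes 0; next s becomes -1; next final value 1; price_opt: p becomes 0; next s becomes 0; next (((abs(y) + (s * -6)) != (y - p)) and ((p * p) == (-y))) evaluates to false; next x becomes 0; next v becomes 0; next at i=-2:; next v becomes 0; next s becomes -1; next final value 1; agreement on 1.
Across all 24 domain points the two functions coincide.
verdict: equivalent


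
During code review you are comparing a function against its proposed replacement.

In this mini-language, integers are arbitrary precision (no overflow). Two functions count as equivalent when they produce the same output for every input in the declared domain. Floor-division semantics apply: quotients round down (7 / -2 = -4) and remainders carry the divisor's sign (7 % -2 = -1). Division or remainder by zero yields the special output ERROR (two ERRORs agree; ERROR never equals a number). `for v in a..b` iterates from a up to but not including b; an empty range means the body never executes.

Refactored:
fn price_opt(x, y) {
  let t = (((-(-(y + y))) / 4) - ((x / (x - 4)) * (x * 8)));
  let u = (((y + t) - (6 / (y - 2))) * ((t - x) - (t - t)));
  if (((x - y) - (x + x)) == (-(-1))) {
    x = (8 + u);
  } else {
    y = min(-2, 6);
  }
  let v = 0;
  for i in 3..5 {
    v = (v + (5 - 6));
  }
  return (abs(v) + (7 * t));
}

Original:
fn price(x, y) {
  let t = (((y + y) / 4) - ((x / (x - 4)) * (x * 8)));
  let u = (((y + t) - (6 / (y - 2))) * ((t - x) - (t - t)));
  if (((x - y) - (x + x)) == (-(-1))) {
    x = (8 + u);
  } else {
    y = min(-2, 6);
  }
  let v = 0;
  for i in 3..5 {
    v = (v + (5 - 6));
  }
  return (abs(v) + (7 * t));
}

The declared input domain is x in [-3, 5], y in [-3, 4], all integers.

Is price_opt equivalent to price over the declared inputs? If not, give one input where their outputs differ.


This is a faithful refactor — same computation, different form, but the computed results match everywhere.
As a probe, take x=3, y=2: price runs t becomes 73; next hits division by zero so the output is ERROR; price_opt runs t becomes 73; next hits division by zero so the output is ERROR; both end at ERROR.
Every one of the 72 inputs gives matching results.
verdict: equivalent


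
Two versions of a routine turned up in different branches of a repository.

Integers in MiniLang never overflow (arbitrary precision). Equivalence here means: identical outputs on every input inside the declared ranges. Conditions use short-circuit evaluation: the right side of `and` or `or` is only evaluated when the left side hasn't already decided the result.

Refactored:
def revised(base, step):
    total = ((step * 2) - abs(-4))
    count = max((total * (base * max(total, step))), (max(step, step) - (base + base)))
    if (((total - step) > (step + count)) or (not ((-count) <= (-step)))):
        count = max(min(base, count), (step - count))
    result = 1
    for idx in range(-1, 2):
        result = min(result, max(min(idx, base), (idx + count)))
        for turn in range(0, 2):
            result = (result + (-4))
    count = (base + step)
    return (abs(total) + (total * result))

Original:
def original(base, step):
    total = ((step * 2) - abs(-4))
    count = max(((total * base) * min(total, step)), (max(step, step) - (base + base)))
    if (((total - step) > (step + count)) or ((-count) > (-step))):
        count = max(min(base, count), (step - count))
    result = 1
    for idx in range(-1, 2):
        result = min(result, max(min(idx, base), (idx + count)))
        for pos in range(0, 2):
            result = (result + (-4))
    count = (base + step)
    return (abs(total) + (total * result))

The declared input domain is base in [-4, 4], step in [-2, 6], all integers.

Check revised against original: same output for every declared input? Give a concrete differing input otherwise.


There is a counterexample at base=1, step=0: 96 on one side, 104 on the other.
original: total=-4, then count=16, then (((total - step) > (step + count)) or ((-count) > (-step))) is false, then result=1, then (idx=-1), then result=1, then (pos=0), then result=-3, then (pos=1), then result=-7, then (idx=0), then result=-7, then (pos=0), then result=-11, then (pos=1), then result=-15, then (idx=1), then result=-15, then (pos=0), then result=-19, then (pos=1), then result=-23, then count=1, then returns 96
revised: total=-4, then count=0, then (((total - step) > (step + count)) or (not ((-count) <= (-step)))) is false, then result=1, then (idx=-1), then result=-1, then (turn=0), then result=-5, then (turn=1), then result=-9, then (idx=0), then result=-9, then (turn=0), then result=-13, then (turn=1), then result=-17, then (idx=1), then result=-17, then (turn=0), then result=-21, then (turn=1), then result=-25, then count=1, then returns 104
verdict: not equivalent; witness: base=1, step=0


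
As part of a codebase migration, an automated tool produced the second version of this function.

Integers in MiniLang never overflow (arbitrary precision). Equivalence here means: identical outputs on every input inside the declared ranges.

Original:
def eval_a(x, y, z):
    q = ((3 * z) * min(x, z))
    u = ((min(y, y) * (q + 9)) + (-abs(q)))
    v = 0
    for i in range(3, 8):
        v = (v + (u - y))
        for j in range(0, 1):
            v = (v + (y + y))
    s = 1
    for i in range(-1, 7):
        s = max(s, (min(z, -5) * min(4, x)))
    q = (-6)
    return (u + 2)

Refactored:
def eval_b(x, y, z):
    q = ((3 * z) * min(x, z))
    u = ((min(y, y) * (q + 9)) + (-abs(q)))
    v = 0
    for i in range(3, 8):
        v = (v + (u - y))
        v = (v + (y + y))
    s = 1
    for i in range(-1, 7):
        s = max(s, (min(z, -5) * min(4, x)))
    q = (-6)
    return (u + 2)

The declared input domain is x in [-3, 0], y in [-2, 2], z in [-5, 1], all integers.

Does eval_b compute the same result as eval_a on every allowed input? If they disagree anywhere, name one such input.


Comparing the listings, the differences include: statement counts differ, and loop structure differs, and local variable names differ.
Tracing x=-1, y=1, z=0: eval_a: q = 0; u = 9; v = 0; [i=3]; v = 8; [j=0]; v = 10; [i=4]; v = 18; [j=0]; v = 20; [i=5]; v = 28; [j=0]; v = 30; [i=6]; v = 38; [j=0]; v = 40; [i=7]; v = 48; [j=0]; v = 50; s = 1; [i=-1]; s = 5; [i=0]; s = 5; [i=1]; s = 5; [i=2]; s = 5; [i=3]; s = 5; [i=4]; s = 5; [i=5]; s = 5; [i=6]; s = 5; q = -6; return 11 | eval_b: q = 0; u = 9; v = 0; [i=3]; v = 8; v = 10; [i=4]; v = 18; v = 20; [i=5]; v = 28; v = 30; [i=6]; v = 38; v = 40; [i=7]; v = 48; v = 50; s = 1; [i=-1]; s = 5; [i=0]; s = 5; [i=1]; s = 5; [i=2]; s = 5; [i=3]; s = 5; [i=4]; s = 5; [i=5]; s = 5; [i=6]; s = 5; q = -6; return 11 — matching result 11.
Across all 140 domain points the two functions coincide.
verdict: equivalent


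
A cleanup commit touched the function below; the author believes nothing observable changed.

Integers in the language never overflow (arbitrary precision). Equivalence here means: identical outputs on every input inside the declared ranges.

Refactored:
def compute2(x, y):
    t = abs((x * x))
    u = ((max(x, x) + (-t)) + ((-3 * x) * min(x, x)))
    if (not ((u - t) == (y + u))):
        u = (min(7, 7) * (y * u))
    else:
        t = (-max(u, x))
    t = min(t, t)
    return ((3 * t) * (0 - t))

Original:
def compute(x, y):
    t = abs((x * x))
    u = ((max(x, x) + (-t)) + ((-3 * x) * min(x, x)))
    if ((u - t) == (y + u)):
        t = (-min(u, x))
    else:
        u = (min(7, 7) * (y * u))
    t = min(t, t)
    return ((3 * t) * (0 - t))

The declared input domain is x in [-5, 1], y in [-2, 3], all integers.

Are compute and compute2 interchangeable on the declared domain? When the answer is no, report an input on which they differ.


There is a counterexample at x=-1, y=-1: -75 on one side, -3 on the other.
compute: t = 1; u = -5; ((u - t) == (y + u)) -> true; t = 5; t = 5; return -75
compute2: t = 1; u = -5; (not ((u - t) == (y + u))) -> false; t = 1; t = 1; return -3
verdict: not equivalent; witness: x=-1, y=-1


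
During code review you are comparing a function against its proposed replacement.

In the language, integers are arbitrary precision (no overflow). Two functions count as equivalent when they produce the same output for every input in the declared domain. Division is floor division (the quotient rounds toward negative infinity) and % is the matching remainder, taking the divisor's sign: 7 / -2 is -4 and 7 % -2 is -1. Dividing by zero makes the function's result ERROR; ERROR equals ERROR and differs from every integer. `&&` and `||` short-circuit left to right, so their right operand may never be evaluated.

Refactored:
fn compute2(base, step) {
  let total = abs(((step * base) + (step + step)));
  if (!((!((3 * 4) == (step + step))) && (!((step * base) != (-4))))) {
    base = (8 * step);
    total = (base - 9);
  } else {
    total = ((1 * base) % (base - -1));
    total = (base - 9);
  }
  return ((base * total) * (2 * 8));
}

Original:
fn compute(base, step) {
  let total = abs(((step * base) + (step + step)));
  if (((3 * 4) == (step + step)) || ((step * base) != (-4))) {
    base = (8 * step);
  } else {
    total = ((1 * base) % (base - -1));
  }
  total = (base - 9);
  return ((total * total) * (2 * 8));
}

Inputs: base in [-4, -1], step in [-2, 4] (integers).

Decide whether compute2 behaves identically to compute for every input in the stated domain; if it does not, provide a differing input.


On input base=-4, step=-2, compute returns 10000 while compute2 returns 6400.
verdict: not equivalent; witness: base=-4, step=-2


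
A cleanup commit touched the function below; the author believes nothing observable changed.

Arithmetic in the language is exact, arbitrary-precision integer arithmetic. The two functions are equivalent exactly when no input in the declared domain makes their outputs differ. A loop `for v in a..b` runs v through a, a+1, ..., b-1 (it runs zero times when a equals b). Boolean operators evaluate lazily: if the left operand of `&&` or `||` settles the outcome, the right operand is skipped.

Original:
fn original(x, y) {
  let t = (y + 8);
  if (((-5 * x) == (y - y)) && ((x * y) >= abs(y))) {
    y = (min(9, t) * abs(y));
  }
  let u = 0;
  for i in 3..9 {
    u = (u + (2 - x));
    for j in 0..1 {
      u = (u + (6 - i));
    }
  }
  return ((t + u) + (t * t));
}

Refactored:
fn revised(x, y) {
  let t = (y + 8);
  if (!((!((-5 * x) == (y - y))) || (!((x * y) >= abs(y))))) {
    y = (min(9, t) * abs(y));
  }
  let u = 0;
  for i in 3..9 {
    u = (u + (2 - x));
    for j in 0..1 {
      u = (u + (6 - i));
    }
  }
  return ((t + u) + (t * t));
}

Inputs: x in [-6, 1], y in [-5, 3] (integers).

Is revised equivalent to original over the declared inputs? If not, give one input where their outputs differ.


This is a faithful refactor — boolean connective usage differs, but the computed results match everywhere.
One worked example (x=0, y=2) — original: t becomes 10; next (((-5 * x) == (y - y)) && ((x * y) >= abs(y))) evaluates to false; next u becomes 0; next at i=3:; next u becomes 2; next at j=0:; next u becomes 5; next at i=4:; next u becomes 7; next at j=0:; next u becomes 9; next at i=5:; next u becomes 11; next at j=0:; next u becomes 12; next at i=6:; next u becomes 14; next at j=0:; next u becomes 14; next at i=7:; next u becomes 16; next at j=0:; next u becomes 15; next at i=8:; next u becomes 17; next at j=0:; next u becomes 15; next final value 125; revised: t becomes 10; next (!((!((-5 * x) == (y - y))) || (!((x * y) >= abs(y))))) evaluates to false; next u becomes 0; next at i=3:; next u becomes 2; next at j=0:; next u becomes 5; next at i=4:; next u becomes 7; next at j=0:; next u becomes 9; next at i=5:; next u becomes 11; next at j=0:; next u becomes 12; next at i=6:; next u becomes 14; next at j=0:; next u becomes 14; next at i=7:; next u becomes 16; next at j=0:; next u becomes 15; next at i=8:; next u becomes 17; next at j=0:; next u becomes 15; next final value 125; agreement on 125.
Checked all 72 inputs in the declared domain: the outputs agree on every one.
verdict: equivalent


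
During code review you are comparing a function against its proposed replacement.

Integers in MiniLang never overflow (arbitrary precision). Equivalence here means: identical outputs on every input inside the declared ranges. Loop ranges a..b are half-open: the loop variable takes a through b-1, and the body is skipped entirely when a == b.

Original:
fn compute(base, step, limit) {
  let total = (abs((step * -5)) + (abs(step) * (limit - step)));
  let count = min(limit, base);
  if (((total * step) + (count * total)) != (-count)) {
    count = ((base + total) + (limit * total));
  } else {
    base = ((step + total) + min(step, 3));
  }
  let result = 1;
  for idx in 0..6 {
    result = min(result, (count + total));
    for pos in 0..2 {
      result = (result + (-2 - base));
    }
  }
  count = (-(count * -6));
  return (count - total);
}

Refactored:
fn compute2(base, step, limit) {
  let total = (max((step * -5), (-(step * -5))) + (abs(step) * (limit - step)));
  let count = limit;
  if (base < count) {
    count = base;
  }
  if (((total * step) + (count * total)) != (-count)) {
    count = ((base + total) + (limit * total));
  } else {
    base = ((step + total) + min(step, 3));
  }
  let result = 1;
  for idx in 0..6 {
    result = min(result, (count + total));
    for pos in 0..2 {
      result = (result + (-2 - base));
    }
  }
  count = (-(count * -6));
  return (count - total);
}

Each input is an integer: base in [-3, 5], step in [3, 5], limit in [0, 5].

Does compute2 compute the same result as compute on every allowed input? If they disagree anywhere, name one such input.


The two are interchangeable: branching structure differs, and comparison usage differs, and min/max/abs usage differs, and constant usage differs, and arithmetic usage differs, and statement counts differ, and every declared input agrees.
As a probe, take base=1, step=3, limit=1: compute runs total=9, then count=1, then (((total * step) + (count * total)) != (-count)) is true, then count=19, then result=1, then (idx=0), then result=1, then (pos=0), then result=-2, then (pos=1), then result=-5, then (idx=1), then result=-5, then (pos=0), then result=-8, then (pos=1), then result=-11, then (idx=2), then result=-11, then (pos=0), then result=-14, then (pos=1), then result=-17, then (idx=3), then result=-17, then (pos=0), then result=-20, then (pos=1), then result=-23, then (idx=4), then result=-23, then (pos=0), then result=-26, then (pos=1), then result=-29, then (idx=5), then result=-29, then (pos=0), then result=-32, then (pos=1), then result=-35, then count=114, then returns 105; compute2 runs total=9, then count=1, then (base < count) is false, then (((total * step) + (count * total)) != (-count)) is true, then count=19, then result=1, then (idx=0), then result=1, then (pos=0), then result=-2, then (pos=1), then result=-5, then (idx=1), then result=-5, then (pos=0), then result=-8, then (pos=1), then result=-11, then (idx=2), then result=-11, then (pos=0), then result=-14, then (pos=1), then result=-17, then (idx=3), then result=-17, then (pos=0), then result=-20, then (pos=1), then result=-23, then (idx=4), then result=-23, then (pos=0), then result=-26, then (pos=1), then result=-29, then (idx=5), then result=-29, then (pos=0), then result=-32, then (pos=1), then result=-35, then count=114, then returns 105; both end at 105.
Every one of the 162 inputs gives matching results.
verdict: equivalent
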